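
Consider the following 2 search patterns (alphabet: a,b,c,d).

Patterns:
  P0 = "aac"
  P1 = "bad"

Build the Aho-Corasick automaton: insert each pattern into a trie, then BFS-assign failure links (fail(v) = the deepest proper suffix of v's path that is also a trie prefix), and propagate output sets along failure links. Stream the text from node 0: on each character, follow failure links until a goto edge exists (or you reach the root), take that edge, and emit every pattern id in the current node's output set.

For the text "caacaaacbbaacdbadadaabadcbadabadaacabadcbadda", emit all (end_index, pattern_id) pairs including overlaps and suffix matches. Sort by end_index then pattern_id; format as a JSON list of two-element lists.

Construct AC machine:
Trie (insert patterns):
  0='ε' goto a→1 b→4
  1='a' goto a→2
  2='aa' goto c→3
  3='aac' goto ·  [P0 ends]
  4='b' goto a→5
  5='ba' goto d→6
  6='bad' goto ·  [P1 ends]

Failure links (BFS by depth):
  n1('a'): parent n0 fail=0; on 'a' 0 → fail=0;  out ∅∪∅=∅
  n4('b'): parent n0 fail=0; on 'b' 0 → fail=0;  out ∅∪∅=∅
  n2('aa'): parent n1 fail=0; on 'a' 0 → fail=1;  out ∅∪∅=∅
  n5('ba'): parent n4 fail=0; on 'a' 0 → fail=1;  out ∅∪∅=∅
  n3('aac'): parent n2 fail=1; on 'c' 1→0 → fail=0;  out {0}∪∅={0}
  n6('bad'): parent n5 fail=1; on 'd' 1→0 → fail=0;  out {1}∪∅={1}

Scan:
i=0 'c': node 0→0
i=1 'a': node 0→1
i=2 'a': node 1→2
i=3 'c': node 2→3  → match P0@[1:3]
i=4 'a': node 3→1 (via fail)
i=5 'a': node 1→2
i=6 'a': node 2→2 (via fail)
i=7 'c': node 2→3  → match P0@[5:7]
i=8 'b': node 3→4 (via fail)
i=9 'b': node 4→4 (via fail)
i=10 'a': node 4→5
i=11 'a': node 5→2 (via fail)
i=12 'c': node 2→3  → match P0@[10:12]
i=13 'd': node 3→0 (via fail)
i=14 'b': node 0→4
i=15 'a': node 4→5
i=16 'd': node 5→6  → match P1@[14:16]
i=17 'a': node 6→1 (via fail)
i=18 'd': node 1→0 (via fail)
i=19 'a': node 0→1
i=20 'a': node 1→2
i=21 'b': node 2→4 (via fail)
i=22 'a': node 4→5
i=23 'd': node 5→6  → match P1@[21:23]
i=24 'c': node 6→0 (via fail)
i=25 'b': node 0→4
i=26 'a': node 4→5
i=27 'd': node 5→6  → match P1@[25:27]
i=28 'a': node 6→1 (via fail)
i=29 'b': node 1→4 (via fail)
i=30 'a': node 4→5
i=31 'd': node 5→6  → match P1@[29:31]
i=32 'a': node 6→1 (via fail)
i=33 'a': node 1→2
i=34 'c': node 2→3  → match P0@[32:34]
i=35 'a': node 3→1 (via fail)
i=36 'b': node 1→4 (via fail)
i=37 'a': node 4→5
i=38 'd': node 5→6  → match P1@[36:38]
i=39 'c': node 6→0 (via fail)
i=40 'b': node 0→4
i=41 'a': node 4→5
i=42 'd': node 5→6  → match P1@[40:42]
i=43 'd': node 6→0 (via fail)
i=44 'a': node 0→1

Result: [[3,0],[7,0],[12,0],[16,1],[23,1],[27,1],[31,1],[34,0],[38,1],[42,1]]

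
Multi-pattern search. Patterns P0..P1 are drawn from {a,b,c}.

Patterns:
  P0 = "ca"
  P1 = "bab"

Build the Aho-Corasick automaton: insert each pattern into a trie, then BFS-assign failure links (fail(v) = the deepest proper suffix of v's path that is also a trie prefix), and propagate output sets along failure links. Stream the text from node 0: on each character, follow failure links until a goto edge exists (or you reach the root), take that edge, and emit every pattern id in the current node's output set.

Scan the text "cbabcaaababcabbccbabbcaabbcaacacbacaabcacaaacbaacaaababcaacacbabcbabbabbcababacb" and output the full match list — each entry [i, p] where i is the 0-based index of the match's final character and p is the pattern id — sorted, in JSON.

Build:
Trie nodes:
  0='ε' goto b→3 c→1
  1='c' goto a→2
  2='ca' goto ·  ←P0
  3='b' goto a→4
  4='ba' goto b→5
  5='bab' goto ·  ←P1

BFS fail/out derivation:
  n1('c'): parent n0 fail=0; on 'c' 0 → fail=0;  out ∅∪∅=∅
  n3('b'): parent n0 fail=0; on 'b' 0 → fail=0;  out ∅∪∅=∅
  n2('ca'): parent n1 fail=0; on 'a' 0 → fail=0;  out {0}∪∅={0}
  n4('ba'): parent n3 fail=0; on 'a' 0 → fail=0;  out ∅∪∅=∅
  n5('bab'): parent n4 fail=0; on 'b' 0 → fail=3;  out {1}∪∅={1}

Run:
[0] read 'c'  n0⇒n1
[1] read 'b'  n1⇒n3 (via fail)
[2] read 'a'  n3⇒n4
[3] read 'b'  n4⇒n5  emit P1@[1:3]
[4] read 'c'  n5⇒n1 (via fail)
[5] read 'a'  n1⇒n2  emit P0@[4:5]
[6] read 'a'  n2⇒n0 (via fail)
[7] read 'a'  n0⇒n0
[8] read 'b'  n0⇒n3
[9] read 'a'  n3⇒n4
[10] read 'b'  n4⇒n5  emit P1@[8:10]
[11] read 'c'  n5⇒n1 (via fail)
[12] read 'a'  n1⇒n2  emit P0@[11:12]
[13] read 'b'  n2⇒n3 (via fail)
[14] read 'b'  n3⇒n3 (via fail)
[15] read 'c'  n3⇒n1 (via fail)
[16] read 'c'  n1⇒n1 (via fail)
[17] read 'b'  n1⇒n3 (via fail)
[18] read 'a'  n3⇒n4
[19] read 'b'  n4⇒n5  emit P1@[17:19]
[20] read 'b'  n5⇒n3 (via fail)
[21] read 'c'  n3⇒n1 (via fail)
[22] read 'a'  n1⇒n2  emit P0@[21:22]
[23] read 'a'  n2⇒n0 (via fail)
[24] read 'b'  n0⇒n3
[25] read 'b'  n3⇒n3 (via fail)
[26] read 'c'  n3⇒n1 (via fail)
[27] read 'a'  n1⇒n2  emit P0@[26:27]
[28] read 'a'  n2⇒n0 (via fail)
[29] read 'c'  n0⇒n1
[30] read 'a'  n1⇒n2  emit P0@[29:30]
[31] read 'c'  n2⇒n1 (via fail)
[32] read 'b'  n1⇒n3 (via fail)
[33] read 'a'  n3⇒n4
[34] read 'c'  n4⇒n1 (via fail)
[35] read 'a'  n1⇒n2  emit P0@[34:35]
[36] read 'a'  n2⇒n0 (via fail)
[37] read 'b'  n0⇒n3
[38] read 'c'  n3⇒n1 (via fail)
[39] read 'a'  n1⇒n2  emit P0@[38:39]
[40] read 'c'  n2⇒n1 (via fail)
[41] read 'a'  n1⇒n2  emit P0@[40:41]
[42] read 'a'  n2⇒n0 (via fail)
[43] read 'a'  n0⇒n0
[44] read 'c'  n0⇒n1
[45] read 'b'  n1⇒n3 (via fail)
[46] read 'a'  n3⇒n4
[47] read 'a'  n4⇒n0 (via fail)
[48] read 'c'  n0⇒n1
[49] read 'a'  n1⇒n2  emit P0@[48:49]
[50] read 'a'  n2⇒n0 (via fail)
[51] read 'a'  n0⇒n0
[52] read 'b'  n0⇒n3
[53] read 'a'  n3⇒n4
[54] read 'b'  n4⇒n5  emit P1@[52:54]
[55] read 'c'  n5⇒n1 (via fail)
[56] read 'a'  n1⇒n2  emit P0@[55:56]
[57] read 'a'  n2⇒n0 (via fail)
[58] read 'c'  n0⇒n1
[59] read 'a'  n1⇒n2  emit P0@[58:59]
[60] read 'c'  n2⇒n1 (via fail)
[61] read 'b'  n1⇒n3 (via fail)
[62] read 'a'  n3⇒n4
[63] read 'b'  n4⇒n5  emit P1@[61:63]
[64] read 'c'  n5⇒n1 (via fail)
[65] read 'b'  n1⇒n3 (via fail)
[66] read 'a'  n3⇒n4
[67] read 'b'  n4⇒n5  emit P1@[65:67]
[68] read 'b'  n5⇒n3 (via fail)
[69] read 'a'  n3⇒n4
[70] read 'b'  n4⇒n5  emit P1@[68:70]
[71] read 'b'  n5⇒n3 (via fail)
[72] read 'c'  n3⇒n1 (via fail)
[73] read 'a'  n1⇒n2  emit P0@[72:73]
[74] read 'b'  n2⇒n3 (via fail)
[75] read 'a'  n3⇒n4
[76] read 'b'  n4⇒n5  emit P1@[74:76]
[77] read 'a'  n5⇒n4 (via fail)
[78] read 'c'  n4⇒n1 (via fail)
[79] read 'b'  n1⇒n3 (via fail)

Matches: [[3,1],[5,0],[10,1],[12,0],[19,1],[22,0],[27,0],[30,0],[35,0],[39,0],[41,0],[49,0],[54,1],[56,0],[59,0],[63,1],[67,1],[70,1],[73,0],[76,1]]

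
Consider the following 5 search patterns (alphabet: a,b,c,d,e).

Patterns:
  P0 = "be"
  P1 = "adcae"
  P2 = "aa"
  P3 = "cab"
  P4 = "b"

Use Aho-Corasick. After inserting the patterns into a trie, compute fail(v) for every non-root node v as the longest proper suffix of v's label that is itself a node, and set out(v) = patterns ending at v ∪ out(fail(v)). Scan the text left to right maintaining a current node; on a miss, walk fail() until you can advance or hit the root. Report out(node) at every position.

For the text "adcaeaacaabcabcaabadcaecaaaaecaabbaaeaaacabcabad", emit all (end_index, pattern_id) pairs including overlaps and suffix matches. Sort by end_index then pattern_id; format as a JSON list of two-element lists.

Build automaton:
Trie (insert patterns):
  0='ε' goto a→3 b→1 c→9
  1='b' goto e→2  ←P4
  2='be' goto ·  ←P0
  3='a' goto a→8 d→4
  4='ad' goto c→5
  5='adc' goto a→6
  6='adca' goto e→7
  7='adcae' goto ·  ←P1
  8='aa' goto ·  ←P2
  9='c' goto a→10
  10='ca' goto b→11
  11='cab' goto ·  ←P3

Failure links (BFS by depth):
  n1('b'): parent n0 fail=0; on 'b' 0 → fail=0;  out {4}∪∅={4}
  n3('a'): parent n0 fail=0; on 'a' 0 → fail=0;  out ∅∪∅=∅
  n9('c'): parent n0 fail=0; on 'c' 0 → fail=0;  out ∅∪∅=∅
  n2('be'): parent n1 fail=0; on 'e' 0 → fail=0;  out {0}∪∅={0}
  n4('ad'): parent n3 fail=0; on 'd' 0 → fail=0;  out ∅∪∅=∅
  n8('aa'): parent n3 fail=0; on 'a' 0 → fail=3;  out {2}∪∅={2}
  n10('ca'): parent n9 fail=0; on 'a' 0 → fail=3;  out ∅∪∅=∅
  n5('adc'): parent n4 fail=0; on 'c' 0 → fail=9;  out ∅∪∅=∅
  n11('cab'): parent n10 fail=3; on 'b' 3→0 → fail=1;  out {3}∪{4}={3,4}
  n6('adca'): parent n5 fail=9; on 'a' 9 → fail=10;  out ∅∪∅=∅
  n7('adcae'): parent n6 fail=10; on 'e' 10→3→0 → fail=0;  out {1}∪∅={1}

Run:
pos 0 'a': at 3
pos 1 'd': at 4
pos 2 'c': at 5
pos 3 'a': at 6
pos 4 'e': at 7  emit P1@[0:4]
pos 5 'a': at 3 (via fail)
pos 6 'a': at 8  emit P2@[5:6]
pos 7 'c': at 9 (via fail)
pos 8 'a': at 10
pos 9 'a': at 8 (via fail)  emit P2@[8:9]
pos 10 'b': at 1 (via fail)  emit P4@[10:10]
pos 11 'c': at 9 (via fail)
pos 12 'a': at 10
pos 13 'b': at 11  emit P3@[11:13],P4@[13:13]
pos 14 'c': at 9 (via fail)
pos 15 'a': at 10
pos 16 'a': at 8 (via fail)  emit P2@[15:16]
pos 17 'b': at 1 (via fail)  emit P4@[17:17]
pos 18 'a': at 3 (via fail)
pos 19 'd': at 4
pos 20 'c': at 5
pos 21 'a': at 6
pos 22 'e': at 7  emit P1@[18:22]
pos 23 'c': at 9 (via fail)
pos 24 'a': at 10
pos 25 'a': at 8 (via fail)  emit P2@[24:25]
pos 26 'a': at 8 (via fail)  emit P2@[25:26]
pos 27 'a': at 8 (via fail)  emit P2@[26:27]
pos 28 'e': at 0 (via fail)
pos 29 'c': at 9
pos 30 'a': at 10
pos 31 'a': at 8 (via fail)  emit P2@[30:31]
pos 32 'b': at 1 (via fail)  emit P4@[32:32]
pos 33 'b': at 1 (via fail)  emit P4@[33:33]
pos 34 'a': at 3 (via fail)
pos 35 'a': at 8  emit P2@[34:35]
pos 36 'e': at 0 (via fail)
pos 37 'a': at 3
pos 38 'a': at 8  emit P2@[37:38]
pos 39 'a': at 8 (via fail)  emit P2@[38:39]
pos 40 'c': at 9 (via fail)
pos 41 'a': at 10
pos 42 'b': at 11  emit P3@[40:42],P4@[42:42]
pos 43 'c': at 9 (via fail)
pos 44 'a': at 10
pos 45 'b': at 11  emit P3@[43:45],P4@[45:45]
pos 46 'a': at 3 (via fail)
pos 47 'd': at 4

Result: [[4,1],[6,2],[9,2],[10,4],[13,3],[13,4],[16,2],[17,4],[22,1],[25,2],[26,2],[27,2],[31,2],[32,4],[33,4],[35,2],[38,2],[39,2],[42,3],[42,4],[45,3],[45,4]]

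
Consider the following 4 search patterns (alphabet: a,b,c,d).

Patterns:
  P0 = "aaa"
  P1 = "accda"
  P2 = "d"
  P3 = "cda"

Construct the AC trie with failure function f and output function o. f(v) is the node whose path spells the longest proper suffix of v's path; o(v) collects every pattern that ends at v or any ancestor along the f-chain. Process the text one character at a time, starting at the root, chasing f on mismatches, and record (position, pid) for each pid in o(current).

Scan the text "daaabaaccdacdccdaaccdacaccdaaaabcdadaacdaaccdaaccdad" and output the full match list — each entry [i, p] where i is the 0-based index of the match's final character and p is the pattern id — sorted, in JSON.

Construct AC machine:
Trie (insert patterns):
  0='ε' goto a→1 c→9 d→8
  1='a' goto a→2 c→4
  2='aa' goto a→3
  3='aaa' goto ·  [P0 ends]
  4='ac' goto c→5
  5='acc' goto d→6
  6='accd' goto a→7
  7='accda' goto ·  [P1 ends]
  8='d' goto ·  [P2 ends]
  9='c' goto d→10
  10='cd' goto a→11
  11='cda' goto ·  [P3 ends]

BFS fail/out derivation:
  fail(1) 'a': from fail(0)=0 chase 'a': 0 ⇒ 0;  out=∅∪out(0)=∅
  fail(8) 'd': from fail(0)=0 chase 'd': 0 ⇒ 0;  out={2}∪out(0)={2}
  fail(9) 'c': from fail(0)=0 chase 'c': 0 ⇒ 0;  out=∅∪out(0)=∅
  fail(2) 'aa': from fail(1)=0 chase 'a': 0 ⇒ 1;  out=∅∪out(1)=∅
  fail(4) 'ac': from fail(1)=0 chase 'c': 0 ⇒ 9;  out=∅∪out(9)=∅
  fail(10) 'cd': from fail(9)=0 chase 'd': 0 ⇒ 8;  out=∅∪out(8)={2}
  fail(3) 'aaa': from fail(2)=1 chase 'a': 1 ⇒ 2;  out={0}∪out(2)={0}
  fail(5) 'acc': from fail(4)=9 chase 'c': 9→0 ⇒ 9;  out=∅∪out(9)=∅
  fail(11) 'cda': from fail(10)=8 chase 'a': 8→0 ⇒ 1;  out={3}∪out(1)={3}
  fail(6) 'accd': from fail(5)=9 chase 'd': 9 ⇒ 10;  out=∅∪out(10)={2}
  fail(7) 'accda': from fail(6)=10 chase 'a': 10 ⇒ 11;  out={1}∪out(11)={1,3}

Run:
pos 0 'd': at 8  ** P2@[0:0]
pos 1 'a': at 1 (via fail)
pos 2 'a': at 2
pos 3 'a': at 3  ** P0@[1:3]
pos 4 'b': at 0 (via fail)
pos 5 'a': at 1
pos 6 'a': at 2
pos 7 'c': at 4 (via fail)
pos 8 'c': at 5
pos 9 'd': at 6  ** P2@[9:9]
pos 10 'a': at 7  ** P1@[6:10],P3@[8:10]
pos 11 'c': at 4 (via fail)
pos 12 'd': at 10 (via fail)  ** P2@[12:12]
pos 13 'c': at 9 (via fail)
pos 14 'c': at 9 (via fail)
pos 15 'd': at 10  ** P2@[15:15]
pos 16 'a': at 11  ** P3@[14:16]
pos 17 'a': at 2 (via fail)
pos 18 'c': at 4 (via fail)
pos 19 'c': at 5
pos 20 'd': at 6  ** P2@[20:20]
pos 21 'a': at 7  ** P1@[17:21],P3@[19:21]
pos 22 'c': at 4 (via fail)
pos 23 'a': at 1 (via fail)
pos 24 'c': at 4
pos 25 'c': at 5
pos 26 'd': at 6  ** P2@[26:26]
pos 27 'a': at 7  ** P1@[23:27],P3@[25:27]
pos 28 'a': at 2 (via fail)
pos 29 'a': at 3  ** P0@[27:29]
pos 30 'a': at 3 (via fail)  ** P0@[28:30]
pos 31 'b': at 0 (via fail)
pos 32 'c': at 9
pos 33 'd': at 10  ** P2@[33:33]
pos 34 'a': at 11  ** P3@[32:34]
pos 35 'd': at 8 (via fail)  ** P2@[35:35]
pos 36 'a': at 1 (via fail)
pos 37 'a': at 2
pos 38 'c': at 4 (via fail)
pos 39 'd': at 10 (via fail)  ** P2@[39:39]
pos 40 'a': at 11  ** P3@[38:40]
pos 41 'a': at 2 (via fail)
pos 42 'c': at 4 (via fail)
pos 43 'c': at 5
pos 44 'd': at 6  ** P2@[44:44]
pos 45 'a': at 7  ** P1@[41:45],P3@[43:45]
pos 46 'a': at 2 (via fail)
pos 47 'c': at 4 (via fail)
pos 48 'c': at 5
pos 49 'd': at 6  ** P2@[49:49]
pos 50 'a': at 7  ** P1@[46:50],P3@[48:50]
pos 51 'd': at 8 (via fail)  ** P2@[51:51]

Result: [[0,2],[3,0],[9,2],[10,1],[10,3],[12,2],[15,2],[16,3],[20,2],[21,1],[21,3],[26,2],[27,1],[27,3],[29,0],[30,0],[33,2],[34,3],[35,2],[39,2],[40,3],[44,2],[45,1],[45,3],[49,2],[50,1],[50,3],[51,2]]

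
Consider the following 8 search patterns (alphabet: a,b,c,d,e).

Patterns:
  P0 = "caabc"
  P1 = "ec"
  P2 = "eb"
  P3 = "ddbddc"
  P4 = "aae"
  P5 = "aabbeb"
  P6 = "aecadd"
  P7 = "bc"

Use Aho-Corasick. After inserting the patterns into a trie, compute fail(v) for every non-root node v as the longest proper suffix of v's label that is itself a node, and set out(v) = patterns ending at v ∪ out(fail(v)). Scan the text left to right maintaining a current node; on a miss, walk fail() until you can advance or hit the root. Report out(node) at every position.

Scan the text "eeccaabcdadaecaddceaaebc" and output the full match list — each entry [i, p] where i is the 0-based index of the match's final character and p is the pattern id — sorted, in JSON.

Build:
Trie nodes:
  n0 'ε': a→15 b→27 c→1 d→9 e→6
  n1 'c': a→2
  n2 'ca': a→3
  n3 'caa': b→4
  n4 'caab': c→5
  n5 'caabc': ·  ←P0
  n6 'e': b→8 c→7
  n7 'ec': ·  ←P1
  n8 'eb': ·  ←P2
  n9 'd': d→10
  n10 'dd': b→11
  n11 'ddb': d→12
  n12 'ddbd': d→13
  n13 'ddbdd': c→14
  n14 'ddbddc': ·  ←P3
  n15 'a': a→16 e→22
  n16 'aa': b→18 e→17
  n17 'aae': ·  ←P4
  n18 'aab': b→19
  n19 'aabb': e→20
  n20 'aabbe': b→21
  n21 'aabbeb': ·  ←P5
  n22 'ae': c→23
  n23 'aec': a→24
  n24 'aeca': d→25
  n25 'aecad': d→26
  n26 'aecadd': ·  ←P6
  n27 'b': c→28
  n28 'bc': ·  ←P7

Failure links (BFS by depth):
  n1('c'): parent n0 fail=0; on 'c' 0 → fail=0;  out ∅∪∅=∅
  n6('e'): parent n0 fail=0; on 'e' 0 → fail=0;  out ∅∪∅=∅
  n9('d'): parent n0 fail=0; on 'd' 0 → fail=0;  out ∅∪∅=∅
  n15('a'): parent n0 fail=0; on 'a' 0 → fail=0;  out ∅∪∅=∅
  n27('b'): parent n0 fail=0; on 'b' 0 → fail=0;  out ∅∪∅=∅
  n2('ca'): parent n1 fail=0; on 'a' 0 → fail=15;  out ∅∪∅=∅
  n7('ec'): parent n6 fail=0; on 'c' 0 → fail=1;  out {1}∪∅={1}
  n8('eb'): parent n6 fail=0; on 'b' 0 → fail=27;  out {2}∪∅={2}
  n10('dd'): parent n9 fail=0; on 'd' 0 → fail=9;  out ∅∪∅=∅
  n16('aa'): parent n15 fail=0; on 'a' 0 → fail=15;  out ∅∪∅=∅
  n22('ae'): parent n15 fail=0; on 'e' 0 → fail=6;  out ∅∪∅=∅
  n28('bc'): parent n27 fail=0; on 'c' 0 → fail=1;  out {7}∪∅={7}
  n3('caa'): parent n2 fail=15; on 'a' 15 → fail=16;  out ∅∪∅=∅
  n11('ddb'): parent n10 fail=9; on 'b' 9→0 → fail=27;  out ∅∪∅=∅
  n17('aae'): parent n16 fail=15; on 'e' 15 → fail=22;  out {4}∪∅={4}
  n18('aab'): parent n16 fail=15; on 'b' 15→0 → fail=27;  out ∅∪∅=∅
  n23('aec'): parent n22 fail=6; on 'c' 6 → fail=7;  out ∅∪{1}={1}
  n4('caab'): parent n3 fail=16; on 'b' 16 → fail=18;  out ∅∪∅=∅
  n12('ddbd'): parent n11 fail=27; on 'd' 27→0 → fail=9;  out ∅∪∅=∅
  n19('aabb'): parent n18 fail=27; on 'b' 27→0 → fail=27;  out ∅∪∅=∅
  n24('aeca'): parent n23 fail=7; on 'a' 7→1 → fail=2;  out ∅∪∅=∅
  n5('caabc'): parent n4 fail=18; on 'c' 18→27 → fail=28;  out {0}∪{7}={0,7}
  n13('ddbdd'): parent n12 fail=9; on 'd' 9 → fail=10;  out ∅∪∅=∅
  n20('aabbe'): parent n19 fail=27; on 'e' 27→0 → fail=6;  out ∅∪∅=∅
  n25('aecad'): parent n24 fail=2; on 'd' 2→15→0 → fail=9;  out ∅∪∅=∅
  n14('ddbddc'): parent n13 fail=10; on 'c' 10→9→0 → fail=1;  out {3}∪∅={3}
  n21('aabbeb'): parent n20 fail=6; on 'b' 6 → fail=8;  out {5}∪{2}={2,5}
  n26('aecadd'): parent n25 fail=9; on 'd' 9 → fail=10;  out {6}∪∅={6}

Run:
i=0 'e': node 0→6
i=1 'e': node 6→6 ·f
i=2 'c': node 6→7  ** P1@[1:2]
i=3 'c': node 7→1 ·f
i=4 'a': node 1→2
i=5 'a': node 2→3
i=6 'b': node 3→4
i=7 'c': node 4→5  ** P0@[3:7],P7@[6:7]
i=8 'd': node 5→9 ·f
i=9 'a': node 9→15 ·f
i=10 'd': node 15→9 ·f
i=11 'a': node 9→15 ·f
i=12 'e': node 15→22
i=13 'c': node 22→23  ** P1@[12:13]
i=14 'a': node 23→24
i=15 'd': node 24→25
i=16 'd': node 25→26  ** P6@[11:16]
i=17 'c': node 26→1 ·f
i=18 'e': node 1→6 ·f
i=19 'a': node 6→15 ·f
i=20 'a': node 15→16
i=21 'e': node 16→17  ** P4@[19:21]
i=22 'b': node 17→8 ·f  ** P2@[21:22]
i=23 'c': node 8→28 ·f  ** P7@[22:23]

All matches (sorted): [[2,1],[7,0],[7,7],[13,1],[16,6],[21,4],[22,2],[23,7]]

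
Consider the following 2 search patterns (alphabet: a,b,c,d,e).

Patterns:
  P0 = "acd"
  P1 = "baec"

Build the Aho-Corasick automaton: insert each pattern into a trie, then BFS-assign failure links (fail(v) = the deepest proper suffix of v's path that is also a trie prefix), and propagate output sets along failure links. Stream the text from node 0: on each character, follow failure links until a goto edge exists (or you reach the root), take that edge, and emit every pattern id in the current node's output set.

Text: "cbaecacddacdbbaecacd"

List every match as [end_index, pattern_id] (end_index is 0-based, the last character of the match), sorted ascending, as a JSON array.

Build:
Trie nodes:
  0='ε' goto a→1 b→4
  1='a' goto c→2
  2='ac' goto d→3
  3='acd' goto ·  [P0 ends]
  4='b' goto a→5
  5='ba' goto e→6
  6='bae' goto c→7
  7='baec' goto ·  [P1 ends]

BFS fail/out derivation:
  fail(1) 'a': from fail(0)=0 chase 'a': 0 ⇒ 0;  out=∅∪out(0)=∅
  fail(4) 'b': from fail(0)=0 chase 'b': 0 ⇒ 0;  out=∅∪out(0)=∅
  fail(2) 'ac': from fail(1)=0 chase 'c': 0 ⇒ 0;  out=∅∪out(0)=∅
  fail(5) 'ba': from fail(4)=0 chase 'a': 0 ⇒ 1;  out=∅∪out(1)=∅
  fail(3) 'acd': from fail(2)=0 chase 'd': 0 ⇒ 0;  out={0}∪out(0)={0}
  fail(6) 'bae': from fail(5)=1 chase 'e': 1→0 ⇒ 0;  out=∅∪out(0)=∅
  fail(7) 'baec': from fail(6)=0 chase 'c': 0 ⇒ 0;  out={1}∪out(0)={1}

Run:
i=0 'c': node 0→0
i=1 'b': node 0→4
i=2 'a': node 4→5
i=3 'e': node 5→6
i=4 'c': node 6→7  ** P1@[1:4]
i=5 'a': node 7→1 (fail-walked)
i=6 'c': node 1→2
i=7 'd': node 2→3  ** P0@[5:7]
i=8 'd': node 3→0 (fail-walked)
i=9 'a': node 0→1
i=10 'c': node 1→2
i=11 'd': node 2→3  ** P0@[9:11]
i=12 'b': node 3→4 (fail-walked)
i=13 'b': node 4→4 (fail-walked)
i=14 'a': node 4→5
i=15 'e': node 5→6
i=16 'c': node 6→7  ** P1@[13:16]
i=17 'a': node 7→1 (fail-walked)
i=18 'c': node 1→2
i=19 'd': node 2→3  ** P0@[17:19]

Matches: [[4,1],[7,0],[11,0],[16,1],[19,0]]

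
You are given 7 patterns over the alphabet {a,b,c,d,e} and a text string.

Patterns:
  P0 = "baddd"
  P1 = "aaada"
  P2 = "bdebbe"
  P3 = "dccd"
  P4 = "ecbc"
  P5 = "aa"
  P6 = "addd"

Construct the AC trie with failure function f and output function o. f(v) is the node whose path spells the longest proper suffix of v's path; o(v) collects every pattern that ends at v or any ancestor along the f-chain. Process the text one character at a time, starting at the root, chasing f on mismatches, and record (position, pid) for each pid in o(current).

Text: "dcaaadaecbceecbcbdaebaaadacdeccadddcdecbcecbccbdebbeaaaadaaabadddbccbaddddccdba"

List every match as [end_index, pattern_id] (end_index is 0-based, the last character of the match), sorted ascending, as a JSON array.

Construct AC machine:
Trie nodes:
  n0 'ε': a→6 b→1 d→16 e→20
  n1 'b': a→2 d→11
  n2 'ba': d→3
  n3 'bad': d→4
  n4 'badd': d→5
  n5 'baddd': ·  [P0 ends]
  n6 'a': a→7 d→24
  n7 'aa': a→8  [P5 ends]
  n8 'aaa': d→9
  n9 'aaad': a→10
  n10 'aaada': ·  [P1 ends]
  n11 'bd': e→12
  n12 'bde': b→13
  n13 'bdeb': b→14
  n14 'bdebb': e→15
  n15 'bdebbe': ·  [P2 ends]
  n16 'd': c→17
  n17 'dc': c→18
  n18 'dcc': d→19
  n19 'dccd': ·  [P3 ends]
  n20 'e': c→21
  n21 'ec': b→22
  n22 'ecb': c→23
  n23 'ecbc': ·  [P4 ends]
  n24 'ad': d→25
  n25 'add': d→26
  n26 'addd': ·  [P6 ends]

Failure links (BFS by depth):
  n1('b'): parent n0 fail=0; on 'b' 0 → fail=0;  out ∅∪∅=∅
  n6('a'): parent n0 fail=0; on 'a' 0 → fail=0;  out ∅∪∅=∅
  n16('d'): parent n0 fail=0; on 'd' 0 → fail=0;  out ∅∪∅=∅
  n20('e'): parent n0 fail=0; on 'e' 0 → fail=0;  out ∅∪∅=∅
  n2('ba'): parent n1 fail=0; on 'a' 0 → fail=6;  out ∅∪∅=∅
  n7('aa'): parent n6 fail=0; on 'a' 0 → fail=6;  out {5}∪∅={5}
  n11('bd'): parent n1 fail=0; on 'd' 0 → fail=16;  out ∅∪∅=∅
  n17('dc'): parent n16 fail=0; on 'c' 0 → fail=0;  out ∅∪∅=∅
  n21('ec'): parent n20 fail=0; on 'c' 0 → fail=0;  out ∅∪∅=∅
  n24('ad'): parent n6 fail=0; on 'd' 0 → fail=16;  out ∅∪∅=∅
  n3('bad'): parent n2 fail=6; on 'd' 6 → fail=24;  out ∅∪∅=∅
  n8('aaa'): parent n7 fail=6; on 'a' 6 → fail=7;  out ∅∪{5}={5}
  n12('bde'): parent n11 fail=16; on 'e' 16→0 → fail=20;  out ∅∪∅=∅
  n18('dcc'): parent n17 fail=0; on 'c' 0 → fail=0;  out ∅∪∅=∅
  n22('ecb'): parent n21 fail=0; on 'b' 0 → fail=1;  out ∅∪∅=∅
  n25('add'): parent n24 fail=16; on 'd' 16→0 → fail=16;  out ∅∪∅=∅
  n4('badd'): parent n3 fail=24; on 'd' 24 → fail=25;  out ∅∪∅=∅
  n9('aaad'): parent n8 fail=7; on 'd' 7→6 → fail=24;  out ∅∪∅=∅
  n13('bdeb'): parent n12 fail=20; on 'b' 20→0 → fail=1;  out ∅∪∅=∅
  n19('dccd'): parent n18 fail=0; on 'd' 0 → fail=16;  out {3}∪∅={3}
  n23('ecbc'): parent n22 fail=1; on 'c' 1→0 → fail=0;  out {4}∪∅={4}
  n26('addd'): parent n25 fail=16; on 'd' 16→0 → fail=16;  out {6}∪∅={6}
  n5('baddd'): parent n4 fail=25; on 'd' 25 → fail=26;  out {0}∪{6}={0,6}
  n10('aaada'): parent n9 fail=24; on 'a' 24→16→0 → fail=6;  out {1}∪∅={1}
  n14('bdebb'): parent n13 fail=1; on 'b' 1→0 → fail=1;  out ∅∪∅=∅
  n15('bdebbe'): parent n14 fail=1; on 'e' 1→0 → fail=20;  out {2}∪∅={2}

Scan:
pos 0 'd': at 16
pos 1 'c': at 17
pos 2 'a': at 6 (via fail)
pos 3 'a': at 7  → match P5@[2:3]
pos 4 'a': at 8  → match P5@[3:4]
pos 5 'd': at 9
pos 6 'a': at 10  → match P1@[2:6]
pos 7 'e': at 20 (via fail)
pos 8 'c': at 21
pos 9 'b': at 22
pos 10 'c': at 23  → match P4@[7:10]
pos 11 'e': at 20 (via fail)
pos 12 'e': at 20 (via fail)
pos 13 'c': at 21
pos 14 'b': at 22
pos 15 'c': at 23  → match P4@[12:15]
pos 16 'b': at 1 (via fail)
pos 17 'd': at 11
pos 18 'a': at 6 (via fail)
pos 19 'e': at 20 (via fail)
pos 20 'b': at 1 (via fail)
pos 21 'a': at 2
pos 22 'a': at 7 (via fail)  → match P5@[21:22]
pos 23 'a': at 8  → match P5@[22:23]
pos 24 'd': at 9
pos 25 'a': at 10  → match P1@[21:25]
pos 26 'c': at 0 (via fail)
pos 27 'd': at 16
pos 28 'e': at 20 (via fail)
pos 29 'c': at 21
pos 30 'c': at 0 (via fail)
pos 31 'a': at 6
pos 32 'd': at 24
pos 33 'd': at 25
pos 34 'd': at 26  → match P6@[31:34]
pos 35 'c': at 17 (via fail)
pos 36 'd': at 16 (via fail)
pos 37 'e': at 20 (via fail)
pos 38 'c': at 21
pos 39 'b': at 22
pos 40 'c': at 23  → match P4@[37:40]
pos 41 'e': at 20 (via fail)
pos 42 'c': at 21
pos 43 'b': at 22
pos 44 'c': at 23  → match P4@[41:44]
pos 45 'c': at 0 (via fail)
pos 46 'b': at 1
pos 47 'd': at 11
pos 48 'e': at 12
pos 49 'b': at 13
pos 50 'b': at 14
pos 51 'e': at 15  → match P2@[46:51]
pos 52 'a': at 6 (via fail)
pos 53 'a': at 7  → match P5@[52:53]
pos 54 'a': at 8  → match P5@[53:54]
pos 55 'a': at 8 (via fail)  → match P5@[54:55]
pos 56 'd': at 9
pos 57 'a': at 10  → match P1@[53:57]
pos 58 'a': at 7 (via fail)  → match P5@[57:58]
pos 59 'a': at 8  → match P5@[58:59]
pos 60 'b': at 1 (via fail)
pos 61 'a': at 2
pos 62 'd': at 3
pos 63 'd': at 4
pos 64 'd': at 5  → match P0@[60:64],P6@[61:64]
pos 65 'b': at 1 (via fail)
pos 66 'c': at 0 (via fail)
pos 67 'c': at 0
pos 68 'b': at 1
pos 69 'a': at 2
pos 70 'd': at 3
pos 71 'd': at 4
pos 72 'd': at 5  → match P0@[68:72],P6@[69:72]
pos 73 'd': at 16 (via fail)
pos 74 'c': at 17
pos 75 'c': at 18
pos 76 'd': at 19  → match P3@[73:76]
pos 77 'b': at 1 (via fail)
pos 78 'a': at 2

Result: [[3,5],[4,5],[6,1],[10,4],[15,4],[22,5],[23,5],[25,1],[34,6],[40,4],[44,4],[51,2],[53,5],[54,5],[55,5],[57,1],[58,5],[59,5],[64,0],[64,6],[72,0],[72,6],[76,3]]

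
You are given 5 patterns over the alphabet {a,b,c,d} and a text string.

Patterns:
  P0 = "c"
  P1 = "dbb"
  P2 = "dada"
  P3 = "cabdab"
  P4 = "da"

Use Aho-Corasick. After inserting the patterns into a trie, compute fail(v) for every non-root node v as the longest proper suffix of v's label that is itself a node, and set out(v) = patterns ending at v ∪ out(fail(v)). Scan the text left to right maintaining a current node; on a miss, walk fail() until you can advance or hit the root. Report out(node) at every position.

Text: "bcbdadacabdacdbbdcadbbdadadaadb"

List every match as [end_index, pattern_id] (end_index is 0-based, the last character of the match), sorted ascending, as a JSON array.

Build:
Trie nodes:
  n0 'ε': c→1 d→2
  n1 'c': a→8  ←P0
  n2 'd': a→5 b→3
  n3 'db': b→4
  n4 'dbb': ·  ←P1
  n5 'da': d→6  ←P4
  n6 'dad': a→7
  n7 'dada': ·  ←P2
  n8 'ca': b→9
  n9 'cab': d→10
  n10 'cabd': a→11
  n11 'cabda': b→12
  n12 'cabdab': ·  ←P3

BFS fail/out derivation:
  n1('c'): parent n0 fail=0; on 'c' 0 → fail=0;  out {0}∪∅={0}
  n2('d'): parent n0 fail=0; on 'd' 0 → fail=0;  out ∅∪∅=∅
  n3('db'): parent n2 fail=0; on 'b' 0 → fail=0;  out ∅∪∅=∅
  n5('da'): parent n2 fail=0; on 'a' 0 → fail=0;  out {4}∪∅={4}
  n8('ca'): parent n1 fail=0; on 'a' 0 → fail=0;  out ∅∪∅=∅
  n4('dbb'): parent n3 fail=0; on 'b' 0 → fail=0;  out {1}∪∅={1}
  n6('dad'): parent n5 fail=0; on 'd' 0 → fail=2;  out ∅∪∅=∅
  n9('cab'): parent n8 fail=0; on 'b' 0 → fail=0;  out ∅∪∅=∅
  n7('dada'): parent n6 fail=2; on 'a' 2 → fail=5;  out {2}∪{4}={2,4}
  n10('cabd'): parent n9 fail=0; on 'd' 0 → fail=2;  out ∅∪∅=∅
  n11('cabda'): parent n10 fail=2; on 'a' 2 → fail=5;  out ∅∪{4}={4}
  n12('cabdab'): parent n11 fail=5; on 'b' 5→0 → fail=0;  out {3}∪∅={3}

Text stream:
i=0 'b': node 0→0
i=1 'c': node 0→1  emit P0@[1:1]
i=2 'b': node 1→0 ·f
i=3 'd': node 0→2
i=4 'a': node 2→5  emit P4@[3:4]
i=5 'd': node 5→6
i=6 'a': node 6→7  emit P2@[3:6],P4@[5:6]
i=7 'c': node 7→1 ·f  emit P0@[7:7]
i=8 'a': node 1→8
i=9 'b': node 8→9
i=10 'd': node 9→10
i=11 'a': node 10→11  emit P4@[10:11]
i=12 'c': node 11→1 ·f  emit P0@[12:12]
i=13 'd': node 1→2 ·f
i=14 'b': node 2→3
i=15 'b': node 3→4  emit P1@[13:15]
i=16 'd': node 4→2 ·f
i=17 'c': node 2→1 ·f  emit P0@[17:17]
i=18 'a': node 1→8
i=19 'd': node 8→2 ·f
i=20 'b': node 2→3
i=21 'b': node 3→4  emit P1@[19:21]
i=22 'd': node 4→2 ·f
i=23 'a': node 2→5  emit P4@[22:23]
i=24 'd': node 5→6
i=25 'a': node 6→7  emit P2@[22:25],P4@[24:25]
i=26 'd': node 7→6 ·f
i=27 'a': node 6→7  emit P2@[24:27],P4@[26:27]
i=28 'a': node 7→0 ·f
i=29 'd': node 0→2
i=30 'b': node 2→3

Matches: [[1,0],[4,4],[6,2],[6,4],[7,0],[11,4],[12,0],[15,1],[17,0],[21,1],[23,4],[25,2],[25,4],[27,2],[27,4]]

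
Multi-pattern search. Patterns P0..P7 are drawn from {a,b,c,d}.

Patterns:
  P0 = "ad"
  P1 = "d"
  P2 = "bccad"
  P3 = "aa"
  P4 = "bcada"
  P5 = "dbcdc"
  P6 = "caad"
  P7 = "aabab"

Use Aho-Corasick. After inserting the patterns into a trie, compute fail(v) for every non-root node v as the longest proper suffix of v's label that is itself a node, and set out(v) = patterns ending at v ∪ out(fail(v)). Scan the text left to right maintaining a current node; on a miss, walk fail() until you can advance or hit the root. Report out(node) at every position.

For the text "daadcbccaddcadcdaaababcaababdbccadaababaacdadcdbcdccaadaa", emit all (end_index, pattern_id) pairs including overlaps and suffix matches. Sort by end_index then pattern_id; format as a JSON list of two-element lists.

Build automaton:
Trie (insert patterns):
  n0 'ε': a→1 b→4 c→17 d→3
  n1 'a': a→9 d→2
  n2 'ad': ·  [P0 ends]
  n3 'd': b→13  [P1 ends]
  n4 'b': c→5
  n5 'bc': a→10 c→6
  n6 'bcc': a→7
  n7 'bcca': d→8
  n8 'bccad': ·  [P2 ends]
  n9 'aa': b→21  [P3 ends]
  n10 'bca': d→11
  n11 'bcad': a→12
  n12 'bcada': ·  [P4 ends]
  n13 'db': c→14
  n14 'dbc': d→15
  n15 'dbcd': c→16
  n16 'dbcdc': ·  [P5 ends]
  n17 'c': a→18
  n18 'ca': a→19
  n19 'caa': d→20
  n20 'caad': ·  [P6 ends]
  n21 'aab': a→22
  n22 'aaba': b→23
  n23 'aabab': ·  [P7 ends]

BFS fail/out derivation:
  n1('a'): parent n0 fail=0; on 'a' 0 → fail=0;  out ∅∪∅=∅
  n3('d'): parent n0 fail=0; on 'd' 0 → fail=0;  out {1}∪∅={1}
  n4('b'): parent n0 fail=0; on 'b' 0 → fail=0;  out ∅∪∅=∅
  n17('c'): parent n0 fail=0; on 'c' 0 → fail=0;  out ∅∪∅=∅
  n2('ad'): parent n1 fail=0; on 'd' 0 → fail=3;  out {0}∪{1}={0,1}
  n5('bc'): parent n4 fail=0; on 'c' 0 → fail=17;  out ∅∪∅=∅
  n9('aa'): parent n1 fail=0; on 'a' 0 → fail=1;  out {3}∪∅={3}
  n13('db'): parent n3 fail=0; on 'b' 0 → fail=4;  out ∅∪∅=∅
  n18('ca'): parent n17 fail=0; on 'a' 0 → fail=1;  out ∅∪∅=∅
  n6('bcc'): parent n5 fail=17; on 'c' 17→0 → fail=17;  out ∅∪∅=∅
  n10('bca'): parent n5 fail=17; on 'a' 17 → fail=18;  out ∅∪∅=∅
  n14('dbc'): parent n13 fail=4; on 'c' 4 → fail=5;  out ∅∪∅=∅
  n19('caa'): parent n18 fail=1; on 'a' 1 → fail=9;  out ∅∪{3}={3}
  n21('aab'): parent n9 fail=1; on 'b' 1→0 → fail=4;  out ∅∪∅=∅
  n7('bcca'): parent n6 fail=17; on 'a' 17 → fail=18;  out ∅∪∅=∅
  n11('bcad'): parent n10 fail=18; on 'd' 18→1 → fail=2;  out ∅∪{0,1}={0,1}
  n15('dbcd'): parent n14 fail=5; on 'd' 5→17→0 → fail=3;  out ∅∪{1}={1}
  n20('caad'): parent n19 fail=9; on 'd' 9→1 → fail=2;  out {6}∪{0,1}={0,1,6}
  n22('aaba'): parent n21 fail=4; on 'a' 4→0 → fail=1;  out ∅∪∅=∅
  n8('bccad'): parent n7 fail=18; on 'd' 18→1 → fail=2;  out {2}∪{0,1}={0,1,2}
  n12('bcada'): parent n11 fail=2; on 'a' 2→3→0 → fail=1;  out {4}∪∅={4}
  n16('dbcdc'): parent n15 fail=3; on 'c' 3→0 → fail=17;  out {5}∪∅={5}
  n23('aabab'): parent n22 fail=1; on 'b' 1→0 → fail=4;  out {7}∪∅={7}

Run:
i=0 'd': node 0→3  → match P1@[0:0]
i=1 'a': node 3→1 ·f
i=2 'a': node 1→9  → match P3@[1:2]
i=3 'd': node 9→2 ·f  → match P0@[2:3],P1@[3:3]
i=4 'c': node 2→17 ·f
i=5 'b': node 17→4 ·f
i=6 'c': node 4→5
i=7 'c': node 5→6
i=8 'a': node 6→7
i=9 'd': node 7→8  → match P0@[8:9],P1@[9:9],P2@[5:9]
i=10 'd': node 8→3 ·f  → match P1@[10:10]
i=11 'c': node 3→17 ·f
i=12 'a': node 17→18
i=13 'd': node 18→2 ·f  → match P0@[12:13],P1@[13:13]
i=14 'c': node 2→17 ·f
i=15 'd': node 17→3 ·f  → match P1@[15:15]
i=16 'a': node 3→1 ·f
i=17 'a': node 1→9  → match P3@[16:17]
i=18 'a': node 9→9 ·f  → match P3@[17:18]
i=19 'b': node 9→21
i=20 'a': node 21→22
i=21 'b': node 22→23  → match P7@[17:21]
i=22 'c': node 23→5 ·f
i=23 'a': node 5→10
i=24 'a': node 10→19 ·f  → match P3@[23:24]
i=25 'b': node 19→21 ·f
i=26 'a': node 21→22
i=27 'b': node 22→23  → match P7@[23:27]
i=28 'd': node 23→3 ·f  → match P1@[28:28]
i=29 'b': node 3→13
i=30 'c': node 13→14
i=31 'c': node 14→6 ·f
i=32 'a': node 6→7
i=33 'd': node 7→8  → match P0@[32:33],P1@[33:33],P2@[29:33]
i=34 'a': node 8→1 ·f
i=35 'a': node 1→9  → match P3@[34:35]
i=36 'b': node 9→21
i=37 'a': node 21→22
i=38 'b': node 22→23  → match P7@[34:38]
i=39 'a': node 23→1 ·f
i=40 'a': node 1→9  → match P3@[39:40]
i=41 'c': node 9→17 ·f
i=42 'd': node 17→3 ·f  → match P1@[42:42]
i=43 'a': node 3→1 ·f
i=44 'd': node 1→2  → match P0@[43:44],P1@[44:44]
i=45 'c': node 2→17 ·f
i=46 'd': node 17→3 ·f  → match P1@[46:46]
i=47 'b': node 3→13
i=48 'c': node 13→14
i=49 'd': node 14→15  → match P1@[49:49]
i=50 'c': node 15→16  → match P5@[46:50]
i=51 'c': node 16→17 ·f
i=52 'a': node 17→18
i=53 'a': node 18→19  → match P3@[52:53]
i=54 'd': node 19→20  → match P0@[53:54],P1@[54:54],P6@[51:54]
i=55 'a': node 20→1 ·f
i=56 'a': node 1→9  → match P3@[55:56]

Result: [[0,1],[2,3],[3,0],[3,1],[9,0],[9,1],[9,2],[10,1],[13,0],[13,1],[15,1],[17,3],[18,3],[21,7],[24,3],[27,7],[28,1],[33,0],[33,1],[33,2],[35,3],[38,7],[40,3],[42,1],[44,0],[44,1],[46,1],[49,1],[50,5],[53,3],[54,0],[54,1],[54,6],[56,3]]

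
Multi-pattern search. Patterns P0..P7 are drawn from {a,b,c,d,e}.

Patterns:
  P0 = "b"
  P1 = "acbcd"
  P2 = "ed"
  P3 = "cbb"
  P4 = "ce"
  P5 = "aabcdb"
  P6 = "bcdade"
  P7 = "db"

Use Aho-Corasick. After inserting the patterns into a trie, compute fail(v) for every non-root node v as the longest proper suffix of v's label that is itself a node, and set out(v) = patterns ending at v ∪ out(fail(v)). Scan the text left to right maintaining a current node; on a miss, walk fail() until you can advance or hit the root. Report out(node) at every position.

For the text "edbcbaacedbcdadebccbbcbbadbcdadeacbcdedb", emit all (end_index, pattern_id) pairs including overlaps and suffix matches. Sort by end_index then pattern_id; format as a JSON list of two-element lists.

Build:
Trie (insert patterns):
  n0 'ε': a→2 b→1 c→9 d→23 e→7
  n1 'b': c→18  [P0 ends]
  n2 'a': a→13 c→3
  n3 'ac': b→4
  n4 'acb': c→5
  n5 'acbc': d→6
  n6 'acbcd': ·  [P1 ends]
  n7 'e': d→8
  n8 'ed': ·  [P2 ends]
  n9 'c': b→10 e→12
  n10 'cb': b→11
  n11 'cbb': ·  [P3 ends]
  n12 'ce': ·  [P4 ends]
  n13 'aa': b→14
  n14 'aab': c→15
  n15 'aabc': d→16
  n16 'aabcd': b→17
  n17 'aabcdb': ·  [P5 ends]
  n18 'bc': d→19
  n19 'bcd': a→20
  n20 'bcda': d→21
  n21 'bcdad': e→22
  n22 'bcdade': ·  [P6 ends]
  n23 'd': b→24
  n24 'db': ·  [P7 ends]

Failure links (BFS by depth):
  fail(1) 'b': from fail(0)=0 chase 'b': 0 ⇒ 0;  out={0}∪out(0)={0}
  fail(2) 'a': from fail(0)=0 chase 'a': 0 ⇒ 0;  out=∅∪out(0)=∅
  fail(7) 'e': from fail(0)=0 chase 'e': 0 ⇒ 0;  out=∅∪out(0)=∅
  fail(9) 'c': from fail(0)=0 chase 'c': 0 ⇒ 0;  out=∅∪out(0)=∅
  fail(23) 'd': from fail(0)=0 chase 'd': 0 ⇒ 0;  out=∅∪out(0)=∅
  fail(3) 'ac': from fail(2)=0 chase 'c': 0 ⇒ 9;  out=∅∪out(9)=∅
  fail(8) 'ed': from fail(7)=0 chase 'd': 0 ⇒ 23;  out={2}∪out(23)={2}
  fail(10) 'cb': from fail(9)=0 chase 'b': 0 ⇒ 1;  out=∅∪out(1)={0}
  fail(12) 'ce': from fail(9)=0 chase 'e': 0 ⇒ 7;  out={4}∪out(7)={4}
  fail(13) 'aa': from fail(2)=0 chase 'a': 0 ⇒ 2;  out=∅∪out(2)=∅
  fail(18) 'bc': from fail(1)=0 chase 'c': 0 ⇒ 9;  out=∅∪out(9)=∅
  fail(24) 'db': from fail(23)=0 chase 'b': 0 ⇒ 1;  out={7}∪out(1)={0,7}
  fail(4) 'acb': from fail(3)=9 chase 'b': 9 ⇒ 10;  out=∅∪out(10)={0}
  fail(11) 'cbb': from fail(10)=1 chase 'b': 1→0 ⇒ 1;  out={3}∪out(1)={0,3}
  fail(14) 'aab': from fail(13)=2 chase 'b': 2→0 ⇒ 1;  out=∅∪out(1)={0}
  fail(19) 'bcd': from fail(18)=9 chase 'd': 9→0 ⇒ 23;  out=∅∪out(23)=∅
  fail(5) 'acbc': from fail(4)=10 chase 'c': 10→1 ⇒ 18;  out=∅∪out(18)=∅
  fail(15) 'aabc': from fail(14)=1 chase 'c': 1 ⇒ 18;  out=∅∪out(18)=∅
  fail(20) 'bcda': from fail(19)=23 chase 'a': 23→0 ⇒ 2;  out=∅∪out(2)=∅
  fail(6) 'acbcd': from fail(5)=18 chase 'd': 18 ⇒ 19;  out={1}∪out(19)={1}
  fail(16) 'aabcd': from fail(15)=18 chase 'd': 18 ⇒ 19;  out=∅∪out(19)=∅
  fail(21) 'bcdad': from fail(20)=2 chase 'd': 2→0 ⇒ 23;  out=∅∪out(23)=∅
  fail(17) 'aabcdb': from fail(16)=19 chase 'b': 19→23 ⇒ 24;  out={5}∪out(24)={0,5,7}
  fail(22) 'bcdade': from fail(21)=23 chase 'e': 23→0 ⇒ 7;  out={6}∪out(7)={6}

Scan:
[0] read 'e'  n0⇒n7
[1] read 'd'  n7⇒n8  → match P2@[0:1]
[2] read 'b'  n8⇒n24 (fail-walked)  → match P0@[2:2],P7@[1:2]
[3] read 'c'  n24⇒n18 (fail-walked)
[4] read 'b'  n18⇒n10 (fail-walked)  → match P0@[4:4]
[5] read 'a'  n10⇒n2 (fail-walked)
[6] read 'a'  n2⇒n13
[7] read 'c'  n13⇒n3 (fail-walked)
[8] read 'e'  n3⇒n12 (fail-walked)  → match P4@[7:8]
[9] read 'd'  n12⇒n8 (fail-walked)  → match P2@[8:9]
[10] read 'b'  n8⇒n24 (fail-walked)  → match P0@[10:10],P7@[9:10]
[11] read 'c'  n24⇒n18 (fail-walked)
[12] read 'd'  n18⇒n19
[13] read 'a'  n19⇒n20
[14] read 'd'  n20⇒n21
[15] read 'e'  n21⇒n22  → match P6@[10:15]
[16] read 'b'  n22⇒n1 (fail-walked)  → match P0@[16:16]
[17] read 'c'  n1⇒n18
[18] read 'c'  n18⇒n9 (fail-walked)
[19] read 'b'  n9⇒n10  → match P0@[19:19]
[20] read 'b'  n10⇒n11  → match P0@[20:20],P3@[18:20]
[21] read 'c'  n11⇒n18 (fail-walked)
[22] read 'b'  n18⇒n10 (fail-walked)  → match P0@[22:22]
[23] read 'b'  n10⇒n11  → match P0@[23:23],P3@[21:23]
[24] read 'a'  n11⇒n2 (fail-walked)
[25] read 'd'  n2⇒n23 (fail-walked)
[26] read 'b'  n23⇒n24  → match P0@[26:26],P7@[25:26]
[27] read 'c'  n24⇒n18 (fail-walked)
[28] read 'd'  n18⇒n19
[29] read 'a'  n19⇒n20
[30] read 'd'  n20⇒n21
[31] read 'e'  n21⇒n22  → match P6@[26:31]
[32] read 'a'  n22⇒n2 (fail-walked)
[33] read 'c'  n2⇒n3
[34] read 'b'  n3⇒n4  → match P0@[34:34]
[35] read 'c'  n4⇒n5
[36] read 'd'  n5⇒n6  → match P1@[32:36]
[37] read 'e'  n6⇒n7 (fail-walked)
[38] read 'd'  n7⇒n8  → match P2@[37:38]
[39] read 'b'  n8⇒n24 (fail-walked)  → match P0@[39:39],P7@[38:39]

Result: [[1,2],[2,0],[2,7],[4,0],[8,4],[9,2],[10,0],[10,7],[15,6],[16,0],[19,0],[20,0],[20,3],[22,0],[23,0],[23,3],[26,0],[26,7],[31,6],[34,0],[36,1],[38,2],[39,0],[39,7]]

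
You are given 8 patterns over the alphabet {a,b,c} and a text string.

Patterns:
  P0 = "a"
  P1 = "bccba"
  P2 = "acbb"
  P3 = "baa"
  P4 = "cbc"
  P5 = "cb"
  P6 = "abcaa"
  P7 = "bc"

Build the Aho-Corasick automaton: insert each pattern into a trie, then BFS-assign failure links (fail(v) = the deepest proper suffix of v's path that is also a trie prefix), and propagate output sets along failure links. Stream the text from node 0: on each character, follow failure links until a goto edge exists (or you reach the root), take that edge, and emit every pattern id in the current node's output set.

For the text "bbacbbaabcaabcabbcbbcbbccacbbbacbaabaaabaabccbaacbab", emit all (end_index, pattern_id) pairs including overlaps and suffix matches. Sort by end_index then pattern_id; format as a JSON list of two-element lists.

Build automaton:
Trie (insert patterns):
  0='ε' goto a→1 b→2 c→12
  1='a' goto b→15 c→7  ←P0
  2='b' goto a→10 c→3
  3='bc' goto c→4  ←P7
  4='bcc' goto b→5
  5='bccb' goto a→6
  6='bccba' goto ·  ←P1
  7='ac' goto b→8
  8='acb' goto b→9
  9='acbb' goto ·  ←P2
  10='ba' goto a→11
  11='baa' goto ·  ←P3
  12='c' goto b→13
  13='cb' goto c→14  ←P5
  14='cbc' goto ·  ←P4
  15='ab' goto c→16
  16='abc' goto a→17
  17='abca' goto a→18
  18='abcaa' goto ·  ←P6

BFS fail/out derivation:
  n1('a'): parent n0 fail=0; on 'a' 0 → fail=0;  out {0}∪∅={0}
  n2('b'): parent n0 fail=0; on 'b' 0 → fail=0;  out ∅∪∅=∅
  n12('c'): parent n0 fail=0; on 'c' 0 → fail=0;  out ∅∪∅=∅
  n3('bc'): parent n2 fail=0; on 'c' 0 → fail=12;  out {7}∪∅={7}
  n7('ac'): parent n1 fail=0; on 'c' 0 → fail=12;  out ∅∪∅=∅
  n10('ba'): parent n2 fail=0; on 'a' 0 → fail=1;  out ∅∪{0}={0}
  n13('cb'): parent n12 fail=0; on 'b' 0 → fail=2;  out {5}∪∅={5}
  n15('ab'): parent n1 fail=0; on 'b' 0 → fail=2;  out ∅∪∅=∅
  n4('bcc'): parent n3 fail=12; on 'c' 12→0 → fail=12;  out ∅∪∅=∅
  n8('acb'): parent n7 fail=12; on 'b' 12 → fail=13;  out ∅∪{5}={5}
  n11('baa'): parent n10 fail=1; on 'a' 1→0 → fail=1;  out {3}∪{0}={0,3}
  n14('cbc'): parent n13 fail=2; on 'c' 2 → fail=3;  out {4}∪{7}={4,7}
  n16('abc'): parent n15 fail=2; on 'c' 2 → fail=3;  out ∅∪{7}={7}
  n5('bccb'): parent n4 fail=12; on 'b' 12 → fail=13;  out ∅∪{5}={5}
  n9('acbb'): parent n8 fail=13; on 'b' 13→2→0 → fail=2;  out {2}∪∅={2}
  n17('abca'): parent n16 fail=3; on 'a' 3→12→0 → fail=1;  out ∅∪{0}={0}
  n6('bccba'): parent n5 fail=13; on 'a' 13→2 → fail=10;  out {1}∪{0}={0,1}
  n18('abcaa'): parent n17 fail=1; on 'a' 1→0 → fail=1;  out {6}∪{0}={0,6}

Run:
pos 0 'b': at 2
pos 1 'b': at 2 (via fail)
pos 2 'a': at 10  emit P0@[2:2]
pos 3 'c': at 7 (via fail)
pos 4 'b': at 8  emit P5@[3:4]
pos 5 'b': at 9  emit P2@[2:5]
pos 6 'a': at 10 (via fail)  emit P0@[6:6]
pos 7 'a': at 11  emit P0@[7:7],P3@[5:7]
pos 8 'b': at 15 (via fail)
pos 9 'c': at 16  emit P7@[8:9]
pos 10 'a': at 17  emit P0@[10:10]
pos 11 'a': at 18  emit P0@[11:11],P6@[7:11]
pos 12 'b': at 15 (via fail)
pos 13 'c': at 16  emit P7@[12:13]
pos 14 'a': at 17  emit P0@[14:14]
pos 15 'b': at 15 (via fail)
pos 16 'b': at 2 (via fail)
pos 17 'c': at 3  emit P7@[16:17]
pos 18 'b': at 13 (via fail)  emit P5@[17:18]
pos 19 'b': at 2 (via fail)
pos 20 'c': at 3  emit P7@[19:20]
pos 21 'b': at 13 (via fail)  emit P5@[20:21]
pos 22 'b': at 2 (via fail)
pos 23 'c': at 3  emit P7@[22:23]
pos 24 'c': at 4
pos 25 'a': at 1 (via fail)  emit P0@[25:25]
pos 26 'c': at 7
pos 27 'b': at 8  emit P5@[26:27]
pos 28 'b': at 9  emit P2@[25:28]
pos 29 'b': at 2 (via fail)
pos 30 'a': at 10  emit P0@[30:30]
pos 31 'c': at 7 (via fail)
pos 32 'b': at 8  emit P5@[31:32]
pos 33 'a': at 10 (via fail)  emit P0@[33:33]
pos 34 'a': at 11  emit P0@[34:34],P3@[32:34]
pos 35 'b': at 15 (via fail)
pos 36 'a': at 10 (via fail)  emit P0@[36:36]
pos 37 'a': at 11  emit P0@[37:37],P3@[35:37]
pos 38 'a': at 1 (via fail)  emit P0@[38:38]
pos 39 'b': at 15
pos 40 'a': at 10 (via fail)  emit P0@[40:40]
pos 41 'a': at 11  emit P0@[41:41],P3@[39:41]
pos 42 'b': at 15 (via fail)
pos 43 'c': at 16  emit P7@[42:43]
pos 44 'c': at 4 (via fail)
pos 45 'b': at 5  emit P5@[44:45]
pos 46 'a': at 6  emit P0@[46:46],P1@[42:46]
pos 47 'a': at 11 (via fail)  emit P0@[47:47],P3@[45:47]
pos 48 'c': at 7 (via fail)
pos 49 'b': at 8  emit P5@[48:49]
pos 50 'a': at 10 (via fail)  emit P0@[50:50]
pos 51 'b': at 15 (via fail)

All matches (sorted): [[2,0],[4,5],[5,2],[6,0],[7,0],[7,3],[9,7],[10,0],[11,0],[11,6],[13,7],[14,0],[17,7],[18,5],[20,7],[21,5],[23,7],[25,0],[27,5],[28,2],[30,0],[32,5],[33,0],[34,0],[34,3],[36,0],[37,0],[37,3],[38,0],[40,0],[41,0],[41,3],[43,7],[45,5],[46,0],[46,1],[47,0],[47,3],[49,5],[50,0]]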